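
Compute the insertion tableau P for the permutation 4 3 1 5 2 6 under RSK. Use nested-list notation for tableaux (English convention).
Insert 4: appended to row 1. P = [[4]].
Insert 3: 3 bumps 4 from row 1; 4 starts row 2. P = [[3], [4]].
Insert 1: 1 bumps 3 from row 1; 3 bumps 4 from row 2; 4 starts row 3. P = [[1], [3], [4]].
Insert 5: appended to row 1. P = [[1, 5], [3], [4]].
Insert 2: 2 bumps 5 from row 1; 5 appends to row 2. P = [[1, 2], [3, 5], [4]].
Insert 6: appended to row 1. P = [[1, 2, 6], [3, 5], [4]].

So P = [[1, 2, 6], [3, 5], [4]].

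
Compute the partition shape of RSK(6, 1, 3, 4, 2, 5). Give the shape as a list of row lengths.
Row-insert each entry into an empty tableau.

After inserting 6: P = [[6]].
After inserting 1: P = [[1], [6]].
After inserting 3: P = [[1, 3], [6]].
After inserting 4: P = [[1, 3, 4], [6]].
After inserting 2: P = [[1, 2, 4], [3], [6]].
After inserting 5: P = [[1, 2, 4, 5], [3], [6]].

The final insertion tableau P = [[1, 2, 4, 5], [3], [6]] has shape [4, 1, 1].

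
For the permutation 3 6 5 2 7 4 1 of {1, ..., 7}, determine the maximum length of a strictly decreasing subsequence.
4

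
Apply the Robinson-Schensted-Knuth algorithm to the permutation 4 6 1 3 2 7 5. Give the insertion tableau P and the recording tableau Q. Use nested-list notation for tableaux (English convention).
Insert each entry of the permutation into P by Schensted row insertion, recording in Q the position of each new cell.

After inserting 4: P = [[4]].
After inserting 6: P = [[4, 6]].
After inserting 1: P = [[1, 6], [4]].
After inserting 3: P = [[1, 3], [4, 6]].
After inserting 2: P = [[1, 2], [3, 6], [4]].
After inserting 7: P = [[1, 2, 7], [3, 6], [4]].
After inserting 5: P = [[1, 2, 5], [3, 6, 7], [4]].

So P = [[1, 2, 5], [3, 6, 7], [4]], Q = [[1, 2, 6], [3, 4, 7], [5]].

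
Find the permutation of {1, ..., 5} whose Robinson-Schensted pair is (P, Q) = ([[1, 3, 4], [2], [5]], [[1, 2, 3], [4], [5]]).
2 3 5 4 1

Reverse RSK: for i = n, n-1, ..., 1, locate i in Q, remove the corresponding corner cell from P, and reverse-bump its entry up through P; the value ejected from row 1 is w(i).

So w = 2 3 5 4 1.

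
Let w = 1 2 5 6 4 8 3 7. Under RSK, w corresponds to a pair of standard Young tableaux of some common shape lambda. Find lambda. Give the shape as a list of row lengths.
Row-insert each entry into an empty tableau.

After inserting 1: P = [[1]].
After inserting 2: P = [[1, 2]].
After inserting 5: P = [[1, 2, 5]].
After inserting 6: P = [[1, 2, 5, 6]].
After inserting 4: P = [[1, 2, 4, 6], [5]].
After inserting 8: P = [[1, 2, 4, 6, 8], [5]].
After inserting 3: P = [[1, 2, 3, 6, 8], [4], [5]].
After inserting 7: P = [[1, 2, 3, 6, 7], [4, 8], [5]].

The final insertion tableau P = [[1, 2, 3, 6, 7], [4, 8], [5]] has shape [5, 2, 1].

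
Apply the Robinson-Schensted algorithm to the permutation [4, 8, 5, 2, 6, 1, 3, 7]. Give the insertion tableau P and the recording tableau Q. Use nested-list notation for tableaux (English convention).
P = [[1, 3, 6, 7], [2, 5], [4], [8]], Q = [[1, 2, 5, 8], [3, 7], [4], [6]]

Insert each entry of the permutation into P by Schensted row insertion, recording in Q the position of each new cell.

Insert 4: appended to row 1. P = [[4]], Q = [[1]].
Insert 8: appended to row 1. P = [[4, 8]], Q = [[1, 2]].
Insert 5: 5 bumps 8 from row 1; 8 starts row 2. P = [[4, 5], [8]], Q = [[1, 2], [3]].
Insert 2: 2 bumps 4 from row 1; 4 bumps 8 from row 2; 8 starts row 3. P = [[2, 5], [4], [8]], Q = [[1, 2], [3], [4]].
Insert 6: appended to row 1. P = [[2, 5, 6], [4], [8]], Q = [[1, 2, 5], [3], [4]].
Insert 1: 1 bumps 2 from row 1; 2 bumps 4 from row 2; 4 bumps 8 from row 3; 8 starts row 4. P = [[1, 5, 6], [2], [4], [8]], Q = [[1, 2, 5], [3], [4], [6]].
Insert 3: 3 bumps 5 from row 1; 5 appends to row 2. P = [[1, 3, 6], [2, 5], [4], [8]], Q = [[1, 2, 5], [3, 7], [4], [6]].
Insert 7: appended to row 1. P = [[1, 3, 6, 7], [2, 5], [4], [8]], Q = [[1, 2, 5, 8], [3, 7], [4], [6]].

So P = [[1, 3, 6, 7], [2, 5], [4], [8]], Q = [[1, 2, 5, 8], [3, 7], [4], [6]].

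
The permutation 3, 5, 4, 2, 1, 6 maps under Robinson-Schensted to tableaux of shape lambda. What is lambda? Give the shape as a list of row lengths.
Row-insert each entry into an empty tableau.

After inserting 3: P = [[3]].
After inserting 5: P = [[3, 5]].
After inserting 4: P = [[3, 4], [5]].
After inserting 2: P = [[2, 4], [3], [5]].
After inserting 1: P = [[1, 4], [2], [3], [5]].
After inserting 6: P = [[1, 4, 6], [2], [3], [5]].

The final insertion tableau P = [[1, 4, 6], [2], [3], [5]] has shape [3, 1, 1, 1].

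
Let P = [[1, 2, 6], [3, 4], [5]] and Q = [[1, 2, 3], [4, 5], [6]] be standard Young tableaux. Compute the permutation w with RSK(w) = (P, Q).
Reverse RSK: for i = n, n-1, ..., 1, locate i in Q, remove the corresponding corner cell from P, and reverse-bump its entry up through P; the value ejected from row 1 is w(i).

So w = 3 5 6 1 4 2.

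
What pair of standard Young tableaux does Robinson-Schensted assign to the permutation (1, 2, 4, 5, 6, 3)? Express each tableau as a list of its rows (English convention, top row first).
P = [[1, 2, 3, 5, 6], [4]], Q = [[1, 2, 3, 4, 5], [6]]

Insert each entry of the permutation into P by Schensted row insertion, recording in Q the position of each new cell.

Insert 1: appended to row 1. P = [[1]].
Insert 2: appended to row 1. P = [[1, 2]].
Insert 4: appended to row 1. P = [[1, 2, 4]].
Insert 5: appended to row 1. P = [[1, 2, 4, 5]].
Insert 6: appended to row 1. P = [[1, 2, 4, 5, 6]].
Insert 3: 3 bumps 4 from row 1; 4 starts row 2. P = [[1, 2, 3, 5, 6], [4]].

So P = [[1, 2, 3, 5, 6], [4]], Q = [[1, 2, 3, 4, 5], [6]].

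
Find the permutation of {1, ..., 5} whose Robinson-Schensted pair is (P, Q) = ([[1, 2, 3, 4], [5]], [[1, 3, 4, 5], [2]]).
5 1 2 3 4

Reverse the RSK construction: for i from n down to 1, find the cell of Q containing i, remove the entry at that cell from P, and reverse-bump it up through P; the value ejected from row 1 is w(i).

Step i=5: Q has 5 at row 1, column 4; remove that cell from P, ejecting 4. So w(5) = 4. P is now [[1, 2, 3], [5]].
Step i=4: Q has 4 at row 1, column 3; remove that cell from P, ejecting 3. So w(4) = 3. P is now [[1, 2], [5]].
Step i=3: Q has 3 at row 1, column 2; remove that cell from P, ejecting 2. So w(3) = 2. P is now [[1], [5]].
Step i=2: Q has 2 at row 2, column 1; remove 5 from row 2 of P and reverse-bump: 5 enters row 1 and ejects 1. So w(2) = 1. P is now [[5]].
Step i=1: Q has 1 at row 1, column 1; remove that cell from P, ejecting 5. So w(1) = 5. P is now [].

So w = 5 1 2 3 4.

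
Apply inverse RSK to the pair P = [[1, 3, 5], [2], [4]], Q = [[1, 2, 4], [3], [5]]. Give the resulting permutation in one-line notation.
Reverse the RSK construction: for i from n down to 1, find the cell of Q containing i, remove the entry at that cell from P, and reverse-bump it up through P; the value ejected from row 1 is w(i).

Step i=5: Q has 5 at row 3, column 1; remove 4 from row 3 of P and reverse-bump: 4 enters row 2 and ejects 2; 2 enters row 1 and ejects 1. So w(5) = 1. P is now [[2, 3, 5], [4]].
Step i=4: Q has 4 at row 1, column 3; remove that cell from P, ejecting 5. So w(4) = 5. P is now [[2, 3], [4]].
Step i=3: Q has 3 at row 2, column 1; remove 4 from row 2 of P and reverse-bump: 4 enters row 1 and ejects 3. So w(3) = 3. P is now [[2, 4]].
Step i=2: Q has 2 at row 1, column 2; remove that cell from P, ejecting 4. So w(2) = 4. P is now [[2]].
Step i=1: Q has 1 at row 1, column 1; remove that cell from P, ejecting 2. So w(1) = 2. P is now [].

So w = 2 4 3 5 1.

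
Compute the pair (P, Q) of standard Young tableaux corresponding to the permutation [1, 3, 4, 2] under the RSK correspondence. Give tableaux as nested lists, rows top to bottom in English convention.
P = [[1, 2, 4], [3]], Q = [[1, 2, 3], [4]]

Insert each entry of the permutation into P by Schensted row insertion, recording in Q the position of each new cell.

Insert 1: appended to row 1. P = [[1]], Q = [[1]].
Insert 3: appended to row 1. P = [[1, 3]], Q = [[1, 2]].
Insert 4: appended to row 1. P = [[1, 3, 4]], Q = [[1, 2, 3]].
Insert 2: 2 bumps 3 from row 1; 3 starts row 2. P = [[1, 2, 4], [3]], Q = [[1, 2, 3], [4]].

So P = [[1, 2, 4], [3]], Q = [[1, 2, 3], [4]].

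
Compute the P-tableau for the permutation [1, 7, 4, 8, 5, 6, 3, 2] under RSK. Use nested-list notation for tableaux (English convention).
After inserting 1: P = [[1]].
After inserting 7: P = [[1, 7]].
After inserting 4: P = [[1, 4], [7]].
After inserting 8: P = [[1, 4, 8], [7]].
After inserting 5: P = [[1, 4, 5], [7, 8]].
After inserting 6: P = [[1, 4, 5, 6], [7, 8]].
After inserting 3: P = [[1, 3, 5, 6], [4, 8], [7]].
After inserting 2: P = [[1, 2, 5, 6], [3, 8], [4], [7]].

So P = [[1, 2, 5, 6], [3, 8], [4], [7]].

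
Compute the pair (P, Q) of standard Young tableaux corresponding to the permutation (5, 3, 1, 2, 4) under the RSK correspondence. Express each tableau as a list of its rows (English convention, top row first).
P = [[1, 2, 4], [3], [5]], Q = [[1, 4, 5], [2], [3]]

Insert each entry of the permutation into P by Schensted row insertion, recording in Q the position of each new cell.

Insert 5: appended to row 1. P = [[5]], Q = [[1]].
Insert 3: 3 bumps 5 from row 1; 5 starts row 2. P = [[3], [5]], Q = [[1], [2]].
Insert 1: 1 bumps 3 from row 1; 3 bumps 5 from row 2; 5 starts row 3. P = [[1], [3], [5]], Q = [[1], [2], [3]].
Insert 2: appended to row 1. P = [[1, 2], [3], [5]], Q = [[1, 4], [2], [3]].
Insert 4: appended to row 1. P = [[1, 2, 4], [3], [5]], Q = [[1, 4, 5], [2], [3]].

So P = [[1, 2, 4], [3], [5]], Q = [[1, 4, 5], [2], [3]].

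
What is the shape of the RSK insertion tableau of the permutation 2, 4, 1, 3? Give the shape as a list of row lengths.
[2, 2]

RSK row insertion gives P = [[1, 3], [2, 4]], which has shape [2, 2].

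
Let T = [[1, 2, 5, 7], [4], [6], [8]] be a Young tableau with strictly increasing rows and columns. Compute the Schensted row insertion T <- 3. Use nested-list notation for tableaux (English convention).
In row 1, 3 replaces 5 (the leftmost entry greater than 3); 5 is bumped to row 2. 5 is appended to row 2. The new tableau is [[1, 2, 3, 7], [4, 5], [6], [8]].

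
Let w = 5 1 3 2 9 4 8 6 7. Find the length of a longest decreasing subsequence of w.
3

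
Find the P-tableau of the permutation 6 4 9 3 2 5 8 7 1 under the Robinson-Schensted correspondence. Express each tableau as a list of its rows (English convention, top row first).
Insert 6: appended to row 1. P = [[6]].
Insert 4: 4 bumps 6 from row 1; 6 starts row 2. P = [[4], [6]].
Insert 9: appended to row 1. P = [[4, 9], [6]].
Insert 3: 3 bumps 4 from row 1; 4 bumps 6 from row 2; 6 starts row 3. P = [[3, 9], [4], [6]].
Insert 2: 2 bumps 3 from row 1; 3 bumps 4 from row 2; 4 bumps 6 from row 3; 6 starts row 4. P = [[2, 9], [3], [4], [6]].
Insert 5: 5 bumps 9 from row 1; 9 appends to row 2. P = [[2, 5], [3, 9], [4], [6]].
Insert 8: appended to row 1. P = [[2, 5, 8], [3, 9], [4], [6]].
Insert 7: 7 bumps 8 from row 1; 8 bumps 9 from row 2; 9 appends to row 3. P = [[2, 5, 7], [3, 8], [4, 9], [6]].
Insert 1: 1 bumps 2 from row 1; 2 bumps 3 from row 2; 3 bumps 4 from row 3; 4 bumps 6 from row 4; 6 starts row 5. P = [[1, 5, 7], [2, 8], [3, 9], [4], [6]].

So P = [[1, 5, 7], [2, 8], [3, 9], [4], [6]].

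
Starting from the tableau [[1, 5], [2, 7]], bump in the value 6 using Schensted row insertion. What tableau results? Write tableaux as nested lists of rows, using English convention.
6 is larger than every entry of row 1, so it is appended to row 1. The new tableau is [[1, 5, 6], [2, 7]].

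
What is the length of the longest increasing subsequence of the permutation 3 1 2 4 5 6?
5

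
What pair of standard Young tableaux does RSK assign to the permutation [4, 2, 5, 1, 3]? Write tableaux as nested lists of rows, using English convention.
Insert each entry of the permutation into P by Schensted row insertion, recording in Q the position of each new cell.

Insert 4: appended to row 1. P = [[4]].
Insert 2: 2 bumps 4 from row 1; 4 starts row 2. P = [[2], [4]].
Insert 5: appended to row 1. P = [[2, 5], [4]].
Insert 1: 1 bumps 2 from row 1; 2 bumps 4 from row 2; 4 starts row 3. P = [[1, 5], [2], [4]].
Insert 3: 3 bumps 5 from row 1; 5 appends to row 2. P = [[1, 3], [2, 5], [4]].

So P = [[1, 3], [2, 5], [4]], Q = [[1, 3], [2, 5], [4]].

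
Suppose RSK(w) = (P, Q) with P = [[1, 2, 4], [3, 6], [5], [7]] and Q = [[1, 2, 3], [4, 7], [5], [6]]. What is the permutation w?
1 5 7 6 3 2 4

Reverse the RSK construction: for i from n down to 1, find the cell of Q containing i, remove the entry at that cell from P, and reverse-bump it up through P; the value ejected from row 1 is w(i).

Step i=7: Q has 7 at row 2, column 2; remove 6 from row 2 of P and reverse-bump: 6 enters row 1 and ejects 4. So w(7) = 4. P is now [[1, 2, 6], [3], [5], [7]].
Step i=6: Q has 6 at row 4, column 1; remove 7 from row 4 of P and reverse-bump: 7 enters row 3 and ejects 5; 5 enters row 2 and ejects 3; 3 enters row 1 and ejects 2. So w(6) = 2. P is now [[1, 3, 6], [5], [7]].
Step i=5: Q has 5 at row 3, column 1; remove 7 from row 3 of P and reverse-bump: 7 enters row 2 and ejects 5; 5 enters row 1 and ejects 3. So w(5) = 3. P is now [[1, 5, 6], [7]].
Step i=4: Q has 4 at row 2, column 1; remove 7 from row 2 of P and reverse-bump: 7 enters row 1 and ejects 6. So w(4) = 6. P is now [[1, 5, 7]].
Step i=3: Q has 3 at row 1, column 3; remove that cell from P, ejecting 7. So w(3) = 7. P is now [[1, 5]].
Step i=2: Q has 2 at row 1, column 2; remove that cell from P, ejecting 5. So w(2) = 5. P is now [[1]].
Step i=1: Q has 1 at row 1, column 1; remove that cell from P, ejecting 1. So w(1) = 1. P is now [].

So w = 1 5 7 6 3 2 4.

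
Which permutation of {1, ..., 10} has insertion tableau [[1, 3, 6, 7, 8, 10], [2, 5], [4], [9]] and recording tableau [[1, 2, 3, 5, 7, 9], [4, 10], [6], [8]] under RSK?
Reverse the RSK construction: for i from n down to 1, find the cell of Q containing i, remove the entry at that cell from P, and reverse-bump it up through P; the value ejected from row 1 is w(i).

Step i=10: Q has 10 at row 2, column 2; remove 5 from row 2 of P and reverse-bump: 5 enters row 1 and ejects 3. So w(10) = 3. P is now [[1, 5, 6, 7, 8, 10], [2], [4], [9]].
Step i=9: Q has 9 at row 1, column 6; remove that cell from P, ejecting 10. So w(9) = 10. P is now [[1, 5, 6, 7, 8], [2], [4], [9]].
Step i=8: Q has 8 at row 4, column 1; remove 9 from row 4 of P and reverse-bump: 9 enters row 3 and ejects 4; 4 enters row 2 and ejects 2; 2 enters row 1 and ejects 1. So w(8) = 1. P is now [[2, 5, 6, 7, 8], [4], [9]].
Step i=7: Q has 7 at row 1, column 5; remove that cell from P, ejecting 8. So w(7) = 8. P is now [[2, 5, 6, 7], [4], [9]].
Step i=6: Q has 6 at row 3, column 1; remove 9 from row 3 of P and reverse-bump: 9 enters row 2 and ejects 4; 4 enters row 1 and ejects 2. So w(6) = 2. P is now [[4, 5, 6, 7], [9]].
Step i=5: Q has 5 at row 1, column 4; remove that cell from P, ejecting 7. So w(5) = 7. P is now [[4, 5, 6], [9]].
Step i=4: Q has 4 at row 2, column 1; remove 9 from row 2 of P and reverse-bump: 9 enters row 1 and ejects 6. So w(4) = 6. P is now [[4, 5, 9]].
Step i=3: Q has 3 at row 1, column 3; remove that cell from P, ejecting 9. So w(3) = 9. P is now [[4, 5]].
Step i=2: Q has 2 at row 1, column 2; remove that cell from P, ejecting 5. So w(2) = 5. P is now [[4]].
Step i=1: Q has 1 at row 1, column 1; remove that cell from P, ejecting 4. So w(1) = 4. P is now [].

So w = 4 5 9 6 7 2 8 1 10 3.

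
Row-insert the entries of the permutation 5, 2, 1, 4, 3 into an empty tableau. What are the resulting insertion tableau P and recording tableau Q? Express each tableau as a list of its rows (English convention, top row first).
Insert each entry of the permutation into P by Schensted row insertion, recording in Q the position of each new cell.

Insert 5: appended to row 1. P = [[5]].
Insert 2: 2 bumps 5 from row 1; 5 starts row 2. P = [[2], [5]].
Insert 1: 1 bumps 2 from row 1; 2 bumps 5 from row 2; 5 starts row 3. P = [[1], [2], [5]].
Insert 4: appended to row 1. P = [[1, 4], [2], [5]].
Insert 3: 3 bumps 4 from row 1; 4 appends to row 2. P = [[1, 3], [2, 4], [5]].

So P = [[1, 3], [2, 4], [5]], Q = [[1, 4], [2, 5], [3]].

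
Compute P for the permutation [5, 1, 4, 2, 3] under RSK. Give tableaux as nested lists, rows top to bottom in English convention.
P = [[1, 2, 3], [4], [5]]

Insert 5: appended to row 1. P = [[5]].
Insert 1: 1 bumps 5 from row 1; 5 starts row 2. P = [[1], [5]].
Insert 4: appended to row 1. P = [[1, 4], [5]].
Insert 2: 2 bumps 4 from row 1; 4 bumps 5 from row 2; 5 starts row 3. P = [[1, 2], [4], [5]].
Insert 3: appended to row 1. P = [[1, 2, 3], [4], [5]].

So P = [[1, 2, 3], [4], [5]].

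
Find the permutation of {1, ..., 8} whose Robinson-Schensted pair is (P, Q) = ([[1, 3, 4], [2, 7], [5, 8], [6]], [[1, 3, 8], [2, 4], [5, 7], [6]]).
6 5 8 7 2 1 3 4

Reverse RSK: for i = n, n-1, ..., 1, locate i in Q, remove the corresponding corner cell from P, and reverse-bump its entry up through P; the value ejected from row 1 is w(i).

So w = 6 5 8 7 2 1 3 4.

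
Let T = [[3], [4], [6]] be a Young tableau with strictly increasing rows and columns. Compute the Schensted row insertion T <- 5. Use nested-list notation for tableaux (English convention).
[[3, 5], [4], [6]]

5 is larger than every entry of row 1, so it is appended to row 1. The new tableau is [[3, 5], [4], [6]].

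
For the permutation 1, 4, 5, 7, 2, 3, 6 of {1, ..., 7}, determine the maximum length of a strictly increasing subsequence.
4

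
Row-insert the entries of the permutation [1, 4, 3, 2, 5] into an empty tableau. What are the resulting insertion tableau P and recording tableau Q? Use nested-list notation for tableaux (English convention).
Insert each entry of the permutation into P by Schensted row insertion, recording in Q the position of each new cell.

Insert 1: appended to row 1. P = [[1]], Q = [[1]].
Insert 4: appended to row 1. P = [[1, 4]], Q = [[1, 2]].
Insert 3: 3 bumps 4 from row 1; 4 starts row 2. P = [[1, 3], [4]], Q = [[1, 2], [3]].
Insert 2: 2 bumps 3 from row 1; 3 bumps 4 from row 2; 4 starts row 3. P = [[1, 2], [3], [4]], Q = [[1, 2], [3], [4]].
Insert 5: appended to row 1. P = [[1, 2, 5], [3], [4]], Q = [[1, 2, 5], [3], [4]].

So P = [[1, 2, 5], [3], [4]], Q = [[1, 2, 5], [3], [4]].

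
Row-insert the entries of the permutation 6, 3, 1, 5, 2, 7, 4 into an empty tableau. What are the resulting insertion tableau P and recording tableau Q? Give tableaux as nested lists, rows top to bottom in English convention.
P = [[1, 2, 4], [3, 5, 7], [6]], Q = [[1, 4, 6], [2, 5, 7], [3]]

Insert each entry of the permutation into P by Schensted row insertion, recording in Q the position of each new cell.

Insert 6: appended to row 1. P = [[6]].
Insert 3: 3 bumps 6 from row 1; 6 starts row 2. P = [[3], [6]].
Insert 1: 1 bumps 3 from row 1; 3 bumps 6 from row 2; 6 starts row 3. P = [[1], [3], [6]].
Insert 5: appended to row 1. P = [[1, 5], [3], [6]].
Insert 2: 2 bumps 5 from row 1; 5 appends to row 2. P = [[1, 2], [3, 5], [6]].
Insert 7: appended to row 1. P = [[1, 2, 7], [3, 5], [6]].
Insert 4: 4 bumps 7 from row 1; 7 appends to row 2. P = [[1, 2, 4], [3, 5, 7], [6]].

So P = [[1, 2, 4], [3, 5, 7], [6]], Q = [[1, 4, 6], [2, 5, 7], [3]].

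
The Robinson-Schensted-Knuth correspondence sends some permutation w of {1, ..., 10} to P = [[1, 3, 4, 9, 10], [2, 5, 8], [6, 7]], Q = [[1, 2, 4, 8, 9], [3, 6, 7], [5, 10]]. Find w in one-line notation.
Reverse the RSK construction: for i from n down to 1, find the cell of Q containing i, remove the entry at that cell from P, and reverse-bump it up through P; the value ejected from row 1 is w(i).

Step i=10: Q has 10 at row 3, column 2; remove 7 from row 3 of P and reverse-bump: 7 enters row 2 and ejects 5; 5 enters row 1 and ejects 4. So w(10) = 4. P is now [[1, 3, 5, 9, 10], [2, 7, 8], [6]].
Step i=9: Q has 9 at row 1, column 5; remove that cell from P, ejecting 10. So w(9) = 10. P is now [[1, 3, 5, 9], [2, 7, 8], [6]].
Step i=8: Q has 8 at row 1, column 4; remove that cell from P, ejecting 9. So w(8) = 9. P is now [[1, 3, 5], [2, 7, 8], [6]].
Step i=7: Q has 7 at row 2, column 3; remove 8 from row 2 of P and reverse-bump: 8 enters row 1 and ejects 5. So w(7) = 5. P is now [[1, 3, 8], [2, 7], [6]].
Step i=6: Q has 6 at row 2, column 2; remove 7 from row 2 of P and reverse-bump: 7 enters row 1 and ejects 3. So w(6) = 3. P is now [[1, 7, 8], [2], [6]].
Step i=5: Q has 5 at row 3, column 1; remove 6 from row 3 of P and reverse-bump: 6 enters row 2 and ejects 2; 2 enters row 1 and ejects 1. So w(5) = 1. P is now [[2, 7, 8], [6]].
Step i=4: Q has 4 at row 1, column 3; remove that cell from P, ejecting 8. So w(4) = 8. P is now [[2, 7], [6]].
Step i=3: Q has 3 at row 2, column 1; remove 6 from row 2 of P and reverse-bump: 6 enters row 1 and ejects 2. So w(3) = 2. P is now [[6, 7]].
Step i=2: Q has 2 at row 1, column 2; remove that cell from P, ejecting 7. So w(2) = 7. P is now [[6]].
Step i=1: Q has 1 at row 1, column 1; remove that cell from P, ejecting 6. So w(1) = 6. P is now [].

So w = 6 7 2 8 1 3 5 9 10 4.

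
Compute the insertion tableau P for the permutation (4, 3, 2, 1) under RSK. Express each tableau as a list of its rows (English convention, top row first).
P = [[1], [2], [3], [4]]

After inserting 4: P = [[4]].
After inserting 3: P = [[3], [4]].
After inserting 2: P = [[2], [3], [4]].
After inserting 1: P = [[1], [2], [3], [4]].

So P = [[1], [2], [3], [4]].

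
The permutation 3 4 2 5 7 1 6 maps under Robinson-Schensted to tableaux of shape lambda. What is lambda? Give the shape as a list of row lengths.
Row-insert each entry into an empty tableau.

After inserting 3: P = [[3]].
After inserting 4: P = [[3, 4]].
After inserting 2: P = [[2, 4], [3]].
After inserting 5: P = [[2, 4, 5], [3]].
After inserting 7: P = [[2, 4, 5, 7], [3]].
After inserting 1: P = [[1, 4, 5, 7], [2], [3]].
After inserting 6: P = [[1, 4, 5, 6], [2, 7], [3]].

The final insertion tableau P = [[1, 4, 5, 6], [2, 7], [3]] has shape [4, 2, 1].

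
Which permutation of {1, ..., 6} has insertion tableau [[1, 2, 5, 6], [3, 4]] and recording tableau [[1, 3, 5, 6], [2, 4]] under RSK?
3 1 4 2 5 6

Reverse the RSK construction: for i from n down to 1, find the cell of Q containing i, remove the entry at that cell from P, and reverse-bump it up through P; the value ejected from row 1 is w(i).

Step i=6: Q has 6 at row 1, column 4; remove that cell from P, ejecting 6. So w(6) = 6. P is now [[1, 2, 5], [3, 4]].
Step i=5: Q has 5 at row 1, column 3; remove that cell from P, ejecting 5. So w(5) = 5. P is now [[1, 2], [3, 4]].
Step i=4: Q has 4 at row 2, column 2; remove 4 from row 2 of P and reverse-bump: 4 enters row 1 and ejects 2. So w(4) = 2. P is now [[1, 4], [3]].
Step i=3: Q has 3 at row 1, column 2; remove that cell from P, ejecting 4. So w(3) = 4. P is now [[1], [3]].
Step i=2: Q has 2 at row 2, column 1; remove 3 from row 2 of P and reverse-bump: 3 enters row 1 and ejects 1. So w(2) = 1. P is now [[3]].
Step i=1: Q has 1 at row 1, column 1; remove that cell from P, ejecting 3. So w(1) = 3. P is now [].

So w = 3 1 4 2 5 6.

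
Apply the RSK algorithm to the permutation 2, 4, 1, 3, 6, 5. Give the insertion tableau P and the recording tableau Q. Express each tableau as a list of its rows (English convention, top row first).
Insert each entry of the permutation into P by Schensted row insertion, recording in Q the position of each new cell.

Insert 2: appended to row 1. P = [[2]].
Insert 4: appended to row 1. P = [[2, 4]].
Insert 1: 1 bumps 2 from row 1; 2 starts row 2. P = [[1, 4], [2]].
Insert 3: 3 bumps 4 from row 1; 4 appends to row 2. P = [[1, 3], [2, 4]].
Insert 6: appended to row 1. P = [[1, 3, 6], [2, 4]].
Insert 5: 5 bumps 6 from row 1; 6 appends to row 2. P = [[1, 3, 5], [2, 4, 6]].

So P = [[1, 3, 5], [2, 4, 6]], Q = [[1, 2, 5], [3, 4, 6]].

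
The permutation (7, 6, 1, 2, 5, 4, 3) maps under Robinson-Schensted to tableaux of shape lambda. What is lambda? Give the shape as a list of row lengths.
Row-insert each entry into an empty tableau.

After inserting 7: P = [[7]].
After inserting 6: P = [[6], [7]].
After inserting 1: P = [[1], [6], [7]].
After inserting 2: P = [[1, 2], [6], [7]].
After inserting 5: P = [[1, 2, 5], [6], [7]].
After inserting 4: P = [[1, 2, 4], [5], [6], [7]].
After inserting 3: P = [[1, 2, 3], [4], [5], [6], [7]].

The final insertion tableau P = [[1, 2, 3], [4], [5], [6], [7]] has shape [3, 1, 1, 1, 1].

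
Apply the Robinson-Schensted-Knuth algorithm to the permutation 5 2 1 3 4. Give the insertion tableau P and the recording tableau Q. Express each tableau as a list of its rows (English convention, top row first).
P = [[1, 3, 4], [2], [5]], Q = [[1, 4, 5], [2], [3]]

Insert each entry of the permutation into P by Schensted row insertion, recording in Q the position of each new cell.

Insert 5: appended to row 1. P = [[5]], Q = [[1]].
Insert 2: 2 bumps 5 from row 1; 5 starts row 2. P = [[2], [5]], Q = [[1], [2]].
Insert 1: 1 bumps 2 from row 1; 2 bumps 5 from row 2; 5 starts row 3. P = [[1], [2], [5]], Q = [[1], [2], [3]].
Insert 3: appended to row 1. P = [[1, 3], [2], [5]], Q = [[1, 4], [2], [3]].
Insert 4: appended to row 1. P = [[1, 3, 4], [2], [5]], Q = [[1, 4, 5], [2], [3]].

So P = [[1, 3, 4], [2], [5]], Q = [[1, 4, 5], [2], [3]].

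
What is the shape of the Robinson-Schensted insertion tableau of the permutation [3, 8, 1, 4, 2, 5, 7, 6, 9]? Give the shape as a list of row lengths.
Row-insert each entry into an empty tableau.

After inserting 3: P = [[3]].
After inserting 8: P = [[3, 8]].
After inserting 1: P = [[1, 8], [3]].
After inserting 4: P = [[1, 4], [3, 8]].
After inserting 2: P = [[1, 2], [3, 4], [8]].
After inserting 5: P = [[1, 2, 5], [3, 4], [8]].
After inserting 7: P = [[1, 2, 5, 7], [3, 4], [8]].
After inserting 6: P = [[1, 2, 5, 6], [3, 4, 7], [8]].
After inserting 9: P = [[1, 2, 5, 6, 9], [3, 4, 7], [8]].

The final insertion tableau P = [[1, 2, 5, 6, 9], [3, 4, 7], [8]] has shape [5, 3, 1].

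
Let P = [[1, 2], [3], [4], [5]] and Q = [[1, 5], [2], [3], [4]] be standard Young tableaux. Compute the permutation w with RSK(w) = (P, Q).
5 4 3 1 2

Reverse RSK: for i = n, n-1, ..., 1, locate i in Q, remove the corresponding corner cell from P, and reverse-bump its entry up through P; the value ejected from row 1 is w(i).

So w = 5 4 3 1 2.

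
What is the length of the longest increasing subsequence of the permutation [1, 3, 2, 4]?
3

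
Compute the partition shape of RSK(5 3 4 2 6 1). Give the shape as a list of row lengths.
Row-insert each entry into an empty tableau.

After inserting 5: P = [[5]].
After inserting 3: P = [[3], [5]].
After inserting 4: P = [[3, 4], [5]].
After inserting 2: P = [[2, 4], [3], [5]].
After inserting 6: P = [[2, 4, 6], [3], [5]].
After inserting 1: P = [[1, 4, 6], [2], [3], [5]].

The final insertion tableau P = [[1, 4, 6], [2], [3], [5]] has shape [3, 1, 1, 1].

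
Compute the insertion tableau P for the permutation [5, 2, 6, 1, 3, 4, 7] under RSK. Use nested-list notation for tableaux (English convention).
After inserting 5: P = [[5]].
After inserting 2: P = [[2], [5]].
After inserting 6: P = [[2, 6], [5]].
After inserting 1: P = [[1, 6], [2], [5]].
After inserting 3: P = [[1, 3], [2, 6], [5]].
After inserting 4: P = [[1, 3, 4], [2, 6], [5]].
After inserting 7: P = [[1, 3, 4, 7], [2, 6], [5]].

So P = [[1, 3, 4, 7], [2, 6], [5]].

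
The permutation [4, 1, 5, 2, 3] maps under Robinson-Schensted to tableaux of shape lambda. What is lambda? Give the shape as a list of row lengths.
[3, 2]

Row-insert each entry into an empty tableau.

After inserting 4: P = [[4]].
After inserting 1: P = [[1], [4]].
After inserting 5: P = [[1, 5], [4]].
After inserting 2: P = [[1, 2], [4, 5]].
After inserting 3: P = [[1, 2, 3], [4, 5]].

The final insertion tableau P = [[1, 2, 3], [4, 5]] has shape [3, 2].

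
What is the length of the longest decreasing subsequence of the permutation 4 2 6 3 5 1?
3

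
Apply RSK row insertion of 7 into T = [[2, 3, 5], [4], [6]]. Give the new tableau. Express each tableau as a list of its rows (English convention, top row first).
7 is larger than every entry of row 1, so it is appended to row 1. The new tableau is [[2, 3, 5, 7], [4], [6]].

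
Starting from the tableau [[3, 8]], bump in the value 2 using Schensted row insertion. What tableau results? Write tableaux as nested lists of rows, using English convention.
In row 1, 2 replaces 3 (the leftmost entry greater than 2); 3 is bumped to row 2. 3 starts a new row 2. The new tableau is [[2, 8], [3]].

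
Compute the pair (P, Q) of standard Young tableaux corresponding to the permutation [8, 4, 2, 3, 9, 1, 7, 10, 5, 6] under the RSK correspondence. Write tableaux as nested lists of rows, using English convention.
Insert each entry of the permutation into P by Schensted row insertion, recording in Q the position of each new cell.

After inserting 8: P = [[8]].
After inserting 4: P = [[4], [8]].
After inserting 2: P = [[2], [4], [8]].
After inserting 3: P = [[2, 3], [4], [8]].
After inserting 9: P = [[2, 3, 9], [4], [8]].
After inserting 1: P = [[1, 3, 9], [2], [4], [8]].
After inserting 7: P = [[1, 3, 7], [2, 9], [4], [8]].
After inserting 10: P = [[1, 3, 7, 10], [2, 9], [4], [8]].
After inserting 5: P = [[1, 3, 5, 10], [2, 7], [4, 9], [8]].
After inserting 6: P = [[1, 3, 5, 6], [2, 7, 10], [4, 9], [8]].

So P = [[1, 3, 5, 6], [2, 7, 10], [4, 9], [8]], Q = [[1, 4, 5, 8], [2, 7, 10], [3, 9], [6]].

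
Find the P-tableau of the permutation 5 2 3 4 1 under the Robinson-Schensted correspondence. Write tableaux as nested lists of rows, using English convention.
Insert 5: appended to row 1. P = [[5]].
Insert 2: 2 bumps 5 from row 1; 5 starts row 2. P = [[2], [5]].
Insert 3: appended to row 1. P = [[2, 3], [5]].
Insert 4: appended to row 1. P = [[2, 3, 4], [5]].
Insert 1: 1 bumps 2 from row 1; 2 bumps 5 from row 2; 5 starts row 3. P = [[1, 3, 4], [2], [5]].

So P = [[1, 3, 4], [2], [5]].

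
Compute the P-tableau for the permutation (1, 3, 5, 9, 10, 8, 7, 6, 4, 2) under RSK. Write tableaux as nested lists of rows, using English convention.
Insert 1: appended to row 1. P = [[1]].
Insert 3: appended to row 1. P = [[1, 3]].
Insert 5: appended to row 1. P = [[1, 3, 5]].
Insert 9: appended to row 1. P = [[1, 3, 5, 9]].
Insert 10: appended to row 1. P = [[1, 3, 5, 9, 10]].
Insert 8: 8 bumps 9 from row 1; 9 starts row 2. P = [[1, 3, 5, 8, 10], [9]].
Insert 7: 7 bumps 8 from row 1; 8 bumps 9 from row 2; 9 starts row 3. P = [[1, 3, 5, 7, 10], [8], [9]].
Insert 6: 6 bumps 7 from row 1; 7 bumps 8 from row 2; 8 bumps 9 from row 3; 9 starts row 4. P = [[1, 3, 5, 6, 10], [7], [8], [9]].
Insert 4: 4 bumps 5 from row 1; 5 bumps 7 from row 2; 7 bumps 8 from row 3; 8 bumps 9 from row 4; 9 starts row 5. P = [[1, 3, 4, 6, 10], [5], [7], [8], [9]].
Insert 2: 2 bumps 3 from row 1; 3 bumps 5 from row 2; 5 bumps 7 from row 3; 7 bumps 8 from row 4; 8 bumps 9 from row 5; 9 starts row 6. P = [[1, 2, 4, 6, 10], [3], [5], [7], [8], [9]].

So P = [[1, 2, 4, 6, 10], [3], [5], [7], [8], [9]].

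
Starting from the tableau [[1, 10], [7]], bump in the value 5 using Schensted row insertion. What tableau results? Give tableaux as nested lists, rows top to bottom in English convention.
[[1, 5], [7, 10]]

In row 1, 5 replaces 10 (the leftmost entry greater than 5); 10 is bumped to row 2. 10 is appended to row 2. The new tableau is [[1, 5], [7, 10]].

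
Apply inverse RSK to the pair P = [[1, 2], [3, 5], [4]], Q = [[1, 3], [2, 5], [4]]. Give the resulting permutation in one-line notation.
Reverse RSK: for i = n, n-1, ..., 1, locate i in Q, remove the corresponding corner cell from P, and reverse-bump its entry up through P; the value ejected from row 1 is w(i).

So w = 4 3 5 1 2.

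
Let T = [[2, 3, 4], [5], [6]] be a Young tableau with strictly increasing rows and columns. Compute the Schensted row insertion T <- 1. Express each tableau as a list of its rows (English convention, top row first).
[[1, 3, 4], [2], [5], [6]]

In row 1, 1 replaces 2 (the leftmost entry greater than 1); 2 is bumped to row 2. In row 2, 2 replaces 5 (the leftmost entry greater than 2); 5 is bumped to row 3. In row 3, 5 replaces 6 (the leftmost entry greater than 5); 6 is bumped to row 4. 6 starts a new row 4. The new tableau is [[1, 3, 4], [2], [5], [6]].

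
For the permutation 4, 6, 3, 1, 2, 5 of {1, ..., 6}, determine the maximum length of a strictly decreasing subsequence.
3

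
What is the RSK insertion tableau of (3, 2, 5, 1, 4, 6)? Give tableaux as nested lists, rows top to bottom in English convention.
P = [[1, 4, 6], [2, 5], [3]]

After inserting 3: P = [[3]].
After inserting 2: P = [[2], [3]].
After inserting 5: P = [[2, 5], [3]].
After inserting 1: P = [[1, 5], [2], [3]].
After inserting 4: P = [[1, 4], [2, 5], [3]].
After inserting 6: P = [[1, 4, 6], [2, 5], [3]].

So P = [[1, 4, 6], [2, 5], [3]].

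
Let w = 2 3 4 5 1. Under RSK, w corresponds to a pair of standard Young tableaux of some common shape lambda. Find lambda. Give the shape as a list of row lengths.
[4, 1]

Row-insert each entry into an empty tableau.

After inserting 2: P = [[2]].
After inserting 3: P = [[2, 3]].
After inserting 4: P = [[2, 3, 4]].
After inserting 5: P = [[2, 3, 4, 5]].
After inserting 1: P = [[1, 3, 4, 5], [2]].

The final insertion tableau P = [[1, 3, 4, 5], [2]] has shape [4, 1].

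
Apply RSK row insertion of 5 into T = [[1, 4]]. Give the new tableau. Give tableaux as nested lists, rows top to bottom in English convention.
[[1, 4, 5]]

5 is larger than every entry of row 1, so it is appended to row 1. The new tableau is [[1, 4, 5]].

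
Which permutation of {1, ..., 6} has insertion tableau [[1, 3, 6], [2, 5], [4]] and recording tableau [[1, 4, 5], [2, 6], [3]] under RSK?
Reverse the RSK construction: for i from n down to 1, find the cell of Q containing i, remove the entry at that cell from P, and reverse-bump it up through P; the value ejected from row 1 is w(i).

Step i=6: Q has 6 at row 2, column 2; remove 5 from row 2 of P and reverse-bump: 5 enters row 1 and ejects 3. So w(6) = 3. P is now [[1, 5, 6], [2], [4]].
Step i=5: Q has 5 at row 1, column 3; remove that cell from P, ejecting 6. So w(5) = 6. P is now [[1, 5], [2], [4]].
Step i=4: Q has 4 at row 1, column 2; remove that cell from P, ejecting 5. So w(4) = 5. P is now [[1], [2], [4]].
Step i=3: Q has 3 at row 3, column 1; remove 4 from row 3 of P and reverse-bump: 4 enters row 2 and ejects 2; 2 enters row 1 and ejects 1. So w(3) = 1. P is now [[2], [4]].
Step i=2: Q has 2 at row 2, column 1; remove 4 from row 2 of P and reverse-bump: 4 enters row 1 and ejects 2. So w(2) = 2. P is now [[4]].
Step i=1: Q has 1 at row 1, column 1; remove that cell from P, ejecting 4. So w(1) = 4. P is now [].

So w = 4 2 1 5 6 3.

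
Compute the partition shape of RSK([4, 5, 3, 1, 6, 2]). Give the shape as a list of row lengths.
Row-insert each entry into an empty tableau.

After inserting 4: P = [[4]].
After inserting 5: P = [[4, 5]].
After inserting 3: P = [[3, 5], [4]].
After inserting 1: P = [[1, 5], [3], [4]].
After inserting 6: P = [[1, 5, 6], [3], [4]].
After inserting 2: P = [[1, 2, 6], [3, 5], [4]].

The final insertion tableau P = [[1, 2, 6], [3, 5], [4]] has shape [3, 2, 1].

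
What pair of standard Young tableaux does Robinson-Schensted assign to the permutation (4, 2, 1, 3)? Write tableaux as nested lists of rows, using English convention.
Insert each entry of the permutation into P by Schensted row insertion, recording in Q the position of each new cell.

After inserting 4: P = [[4]].
After inserting 2: P = [[2], [4]].
After inserting 1: P = [[1], [2], [4]].
After inserting 3: P = [[1, 3], [2], [4]].

So P = [[1, 3], [2], [4]], Q = [[1, 4], [2], [3]].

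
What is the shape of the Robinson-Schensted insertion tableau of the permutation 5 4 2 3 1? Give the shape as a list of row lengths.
Row-insert each entry into an empty tableau.

After inserting 5: P = [[5]].
After inserting 4: P = [[4], [5]].
After inserting 2: P = [[2], [4], [5]].
After inserting 3: P = [[2, 3], [4], [5]].
After inserting 1: P = [[1, 3], [2], [4], [5]].

The final insertion tableau P = [[1, 3], [2], [4], [5]] has shape [2, 1, 1, 1].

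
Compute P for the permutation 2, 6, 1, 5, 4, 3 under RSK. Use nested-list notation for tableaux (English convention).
P = [[1, 3], [2, 4], [5], [6]]

Insert 2: appended to row 1. P = [[2]].
Insert 6: appended to row 1. P = [[2, 6]].
Insert 1: 1 bumps 2 from row 1; 2 starts row 2. P = [[1, 6], [2]].
Insert 5: 5 bumps 6 from row 1; 6 appends to row 2. P = [[1, 5], [2, 6]].
Insert 4: 4 bumps 5 from row 1; 5 bumps 6 from row 2; 6 starts row 3. P = [[1, 4], [2, 5], [6]].
Insert 3: 3 bumps 4 from row 1; 4 bumps 5 from row 2; 5 bumps 6 from row 3; 6 starts row 4. P = [[1, 3], [2, 4], [5], [6]].

So P = [[1, 3], [2, 4], [5], [6]].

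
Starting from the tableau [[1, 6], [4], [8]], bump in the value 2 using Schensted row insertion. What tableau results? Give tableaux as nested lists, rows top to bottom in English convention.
[[1, 2], [4, 6], [8]]

In row 1, 2 replaces 6 (the leftmost entry greater than 2); 6 is bumped to row 2. 6 is appended to row 2. The new tableau is [[1, 2], [4, 6], [8]].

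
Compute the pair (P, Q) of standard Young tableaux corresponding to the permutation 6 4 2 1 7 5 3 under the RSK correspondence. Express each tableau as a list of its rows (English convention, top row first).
Insert each entry of the permutation into P by Schensted row insertion, recording in Q the position of each new cell.

Insert 6: appended to row 1. P = [[6]].
Insert 4: 4 bumps 6 from row 1; 6 starts row 2. P = [[4], [6]].
Insert 2: 2 bumps 4 from row 1; 4 bumps 6 from row 2; 6 starts row 3. P = [[2], [4], [6]].
Insert 1: 1 bumps 2 from row 1; 2 bumps 4 from row 2; 4 bumps 6 from row 3; 6 starts row 4. P = [[1], [2], [4], [6]].
Insert 7: appended to row 1. P = [[1, 7], [2], [4], [6]].
Insert 5: 5 bumps 7 from row 1; 7 appends to row 2. P = [[1, 5], [2, 7], [4], [6]].
Insert 3: 3 bumps 5 from row 1; 5 bumps 7 from row 2; 7 appends to row 3. P = [[1, 3], [2, 5], [4, 7], [6]].

So P = [[1, 3], [2, 5], [4, 7], [6]], Q = [[1, 5], [2, 6], [3, 7], [4]].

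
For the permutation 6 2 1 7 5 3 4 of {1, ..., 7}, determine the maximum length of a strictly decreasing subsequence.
3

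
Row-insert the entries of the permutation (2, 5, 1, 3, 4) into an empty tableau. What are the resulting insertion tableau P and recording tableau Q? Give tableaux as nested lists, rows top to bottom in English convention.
P = [[1, 3, 4], [2, 5]], Q = [[1, 2, 5], [3, 4]]

Insert each entry of the permutation into P by Schensted row insertion, recording in Q the position of each new cell.

After inserting 2: P = [[2]].
After inserting 5: P = [[2, 5]].
After inserting 1: P = [[1, 5], [2]].
After inserting 3: P = [[1, 3], [2, 5]].
After inserting 4: P = [[1, 3, 4], [2, 5]].

So P = [[1, 3, 4], [2, 5]], Q = [[1, 2, 5], [3, 4]].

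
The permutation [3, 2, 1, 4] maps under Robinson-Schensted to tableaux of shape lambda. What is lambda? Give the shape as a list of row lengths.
RSK row insertion gives P = [[1, 4], [2], [3]], which has shape [2, 1, 1].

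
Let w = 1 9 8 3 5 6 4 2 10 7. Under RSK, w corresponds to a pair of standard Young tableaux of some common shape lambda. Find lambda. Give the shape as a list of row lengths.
[5, 2, 1, 1, 1]

Row-insert each entry into an empty tableau.

After inserting 1: P = [[1]].
After inserting 9: P = [[1, 9]].
After inserting 8: P = [[1, 8], [9]].
After inserting 3: P = [[1, 3], [8], [9]].
After inserting 5: P = [[1, 3, 5], [8], [9]].
After inserting 6: P = [[1, 3, 5, 6], [8], [9]].
After inserting 4: P = [[1, 3, 4, 6], [5], [8], [9]].
After inserting 2: P = [[1, 2, 4, 6], [3], [5], [8], [9]].
After inserting 10: P = [[1, 2, 4, 6, 10], [3], [5], [8], [9]].
After inserting 7: P = [[1, 2, 4, 6, 7], [3, 10], [5], [8], [9]].

The final insertion tableau P = [[1, 2, 4, 6, 7], [3, 10], [5], [8], [9]] has shape [5, 2, 1, 1, 1].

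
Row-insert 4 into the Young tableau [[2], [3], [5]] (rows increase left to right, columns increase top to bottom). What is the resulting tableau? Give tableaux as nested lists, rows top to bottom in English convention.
4 is larger than every entry of row 1, so it is appended to row 1. The new tableau is [[2, 4], [3], [5]].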